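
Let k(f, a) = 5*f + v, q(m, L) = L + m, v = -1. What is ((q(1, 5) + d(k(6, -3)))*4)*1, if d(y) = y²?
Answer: 3388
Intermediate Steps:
k(f, a) = -1 + 5*f (k(f, a) = 5*f - 1 = -1 + 5*f)
((q(1, 5) + d(k(6, -3)))*4)*1 = (((5 + 1) + (-1 + 5*6)²)*4)*1 = ((6 + (-1 + 30)²)*4)*1 = ((6 + 29²)*4)*1 = ((6 + 841)*4)*1 = (847*4)*1 = 3388*1 = 3388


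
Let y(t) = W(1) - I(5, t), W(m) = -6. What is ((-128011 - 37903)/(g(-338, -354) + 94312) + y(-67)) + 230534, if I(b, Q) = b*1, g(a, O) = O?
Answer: 10829657060/46979 ≈ 2.3052e+5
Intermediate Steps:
I(b, Q) = b
y(t) = -11 (y(t) = -6 - 1*5 = -6 - 5 = -11)
((-128011 - 37903)/(g(-338, -354) + 94312) + y(-67)) + 230534 = ((-128011 - 37903)/(-354 + 94312) - 11) + 230534 = (-165914/93958 - 11) + 230534 = (-165914*1/93958 - 11) + 230534 = (-82957/46979 - 11) + 230534 = -599726/46979 + 230534 = 10829657060/46979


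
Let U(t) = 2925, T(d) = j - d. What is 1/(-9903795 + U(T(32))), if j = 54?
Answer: -1/9900870 ≈ -1.0100e-7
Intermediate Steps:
T(d) = 54 - d
1/(-9903795 + U(T(32))) = 1/(-9903795 + 2925) = 1/(-9900870) = -1/9900870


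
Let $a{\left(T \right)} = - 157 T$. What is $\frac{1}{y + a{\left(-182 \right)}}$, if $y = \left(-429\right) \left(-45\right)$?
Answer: $\frac{1}{47879} \approx 2.0886 \cdot 10^{-5}$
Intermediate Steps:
$y = 19305$
$\frac{1}{y + a{\left(-182 \right)}} = \frac{1}{19305 - -28574} = \frac{1}{19305 + 28574} = \frac{1}{47879}$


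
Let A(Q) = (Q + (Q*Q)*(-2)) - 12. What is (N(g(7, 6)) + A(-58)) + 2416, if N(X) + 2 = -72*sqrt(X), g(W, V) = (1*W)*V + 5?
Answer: -4384 - 72*sqrt(47) ≈ -4877.6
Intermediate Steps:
g(W, V) = 5 + V*W (g(W, V) = W*V + 5 = V*W + 5 = 5 + V*W)
N(X) = -2 - 72*sqrt(X)
A(Q) = -12 + Q - 2*Q**2 (A(Q) = (Q + Q**2*(-2)) - 12 = (Q - 2*Q**2) - 12 = -12 + Q - 2*Q**2)
(N(g(7, 6)) + A(-58)) + 2416 = ((-2 - 72*sqrt(5 + 6*7)) + (-12 - 58 - 2*(-58)**2)) + 2416 = ((-2 - 72*sqrt(5 + 42)) + (-12 - 58 - 2*3364)) + 2416 = ((-2 - 72*sqrt(47)) + (-12 - 58 - 6728)) + 2416 = ((-2 - 72*sqrt(47)) - 6798) + 2416 = (-6800 - 72*sqrt(47)) + 2416 = -4384 - 72*sqrt(47)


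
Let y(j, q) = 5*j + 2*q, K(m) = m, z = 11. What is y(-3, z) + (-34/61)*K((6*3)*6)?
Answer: -3245/61 ≈ -53.197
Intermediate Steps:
y(j, q) = 2*q + 5*j
y(-3, z) + (-34/61)*K((6*3)*6) = (2*11 + 5*(-3)) + (-34/61)*((6*3)*6) = (22 - 15) + (-34*1/61)*(18*6) = 7 - 34/61*108 = 7 - 3672/61 = -3245/61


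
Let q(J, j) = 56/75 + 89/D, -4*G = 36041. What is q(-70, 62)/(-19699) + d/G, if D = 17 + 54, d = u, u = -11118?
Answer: 4664603293909/3780599084175 ≈ 1.2338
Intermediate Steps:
G = -36041/4 (G = -1/4*36041 = -36041/4 ≈ -9010.3)
d = -11118
D = 71
q(J, j) = 10651/5325 (q(J, j) = 56/75 + 89/71 = 10651/5325)
q(-70, 62)/(-19699) + d/G = (10651/5325)/(-19699) - 11118/(-36041/4) = (10651/5325)*(-1/19699) - 11118*(-4/36041) = -10651/104897175 + 44472/36041 = 4664603293909/3780599084175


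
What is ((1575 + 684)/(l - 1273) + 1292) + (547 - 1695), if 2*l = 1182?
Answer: 95949/682 ≈ 140.69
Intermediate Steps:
l = 591 (l = (½)*1182 = 591)
((1575 + 684)/(l - 1273) + 1292) + (547 - 1695) = ((1575 + 684)/(591 - 1273) + 1292) + (547 - 1695) = (2259/(-682) + 1292) - 1148 = (2259*(-1/682) + 1292) - 1148 = (-2259/682 + 1292) - 1148 = 878885/682 - 1148 = 95949/682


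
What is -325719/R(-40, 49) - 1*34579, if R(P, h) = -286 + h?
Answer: -2623168/79 ≈ -33205.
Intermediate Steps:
-325719/R(-40, 49) - 1*34579 = -325719/(-286 + 49) - 1*34579 = -325719/(-237) - 34579 = -325719*(-1/237) - 34579 = 108573/79 - 34579 = -2623168/79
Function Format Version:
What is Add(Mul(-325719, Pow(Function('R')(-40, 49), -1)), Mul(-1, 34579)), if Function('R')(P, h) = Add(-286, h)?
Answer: Rational(-2623168, 79) ≈ -33205.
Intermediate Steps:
Add(Mul(-325719, Pow(Function('R')(-40, 49), -1)), Mul(-1, 34579)) = Add(Mul(-325719, Pow(Add(-286, 49), -1)), Mul(-1, 34579)) = Add(Mul(-325719, Pow(-237, -1)), -34579) = Add(Mul(-325719, Rational(-1, 237)), -34579) = Add(Rational(108573, 79), -34579) = Rational(-2623168, 79)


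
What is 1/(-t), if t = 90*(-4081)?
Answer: 1/367290 ≈ 2.7226e-6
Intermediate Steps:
t = -367290
1/(-t) = 1/(-1*(-367290)) = 1/367290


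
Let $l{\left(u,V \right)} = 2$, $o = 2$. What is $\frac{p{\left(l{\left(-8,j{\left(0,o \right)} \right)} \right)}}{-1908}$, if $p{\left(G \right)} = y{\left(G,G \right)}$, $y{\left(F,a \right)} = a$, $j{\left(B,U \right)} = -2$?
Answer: $- \frac{1}{954} \approx -0.0010482$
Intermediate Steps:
$p{\left(G \right)} = G$
$\frac{p{\left(l{\left(-8,j{\left(0,o \right)} \right)} \right)}}{-1908} = \frac{2}{-1908} = 2 \left(- \frac{1}{1908}\right) = - \frac{1}{954}$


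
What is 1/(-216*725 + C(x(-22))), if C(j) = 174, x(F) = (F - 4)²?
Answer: -1/156426 ≈ -6.3928e-6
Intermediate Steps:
x(F) = (-4 + F)²
1/(-216*725 + C(x(-22))) = 1/(-216*725 + 174) = 1/(-156600 + 174) = 1/(-156426) = -1/156426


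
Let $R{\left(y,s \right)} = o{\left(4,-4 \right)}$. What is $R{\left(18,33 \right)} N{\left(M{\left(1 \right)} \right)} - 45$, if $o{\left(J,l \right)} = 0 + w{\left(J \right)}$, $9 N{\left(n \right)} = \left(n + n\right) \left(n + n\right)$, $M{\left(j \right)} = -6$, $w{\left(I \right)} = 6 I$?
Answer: $339$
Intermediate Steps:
$N{\left(n \right)} = \frac{4 n^{2}}{9}$ ($N{\left(n \right)} = \frac{\left(n + n\right) \left(n + n\right)}{9} = \frac{2 n 2 n}{9} = \frac{4 n^{2}}{9}$)
$o{\left(J,l \right)} = 6 J$ ($o{\left(J,l \right)} = 0 + 6 J = 6 J$)
$R{\left(y,s \right)} = 24$ ($R{\left(y,s \right)} = 6 \cdot 4 = 24$)
$R{\left(18,33 \right)} N{\left(M{\left(1 \right)} \right)} - 45 = 24 \frac{4 \left(-6\right)^{2}}{9} - 45 = 24 \cdot \frac{4}{9} \cdot 36 - 45 = 24 \cdot 16 - 45 = 384 - 45 = 339$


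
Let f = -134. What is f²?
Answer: 17956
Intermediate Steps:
f² = (-134)² = 17956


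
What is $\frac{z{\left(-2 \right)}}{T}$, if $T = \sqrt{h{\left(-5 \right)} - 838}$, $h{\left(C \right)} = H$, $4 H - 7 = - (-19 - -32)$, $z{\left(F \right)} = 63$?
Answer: $- \frac{63 i \sqrt{3358}}{1679} \approx - 2.1744 i$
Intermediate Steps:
$H = - \frac{3}{2}$ ($H = \frac{7}{4} + \frac{\left(-1\right) \left(-19 - -32\right)}{4} = \frac{7}{4} + \frac{\left(-1\right) \left(-19 + 32\right)}{4} = \frac{7}{4} + \frac{\left(-1\right) 13}{4} = \frac{7}{4} + \frac{1}{4} \left(-13\right) = \frac{7}{4} - \frac{13}{4} = - \frac{3}{2} \approx -1.5$)
$h{\left(C \right)} = - \frac{3}{2}$
$T = \frac{i \sqrt{3358}}{2}$ ($T = \sqrt{- \frac{3}{2} - 838} = \sqrt{- \frac{1679}{2}} = \frac{i \sqrt{3358}}{2} \approx 28.974 i$)
$\frac{z{\left(-2 \right)}}{T} = \frac{63}{\frac{1}{2} i \sqrt{3358}} = 63 \left(- \frac{i \sqrt{3358}}{1679}\right) = - \frac{63 i \sqrt{3358}}{1679}$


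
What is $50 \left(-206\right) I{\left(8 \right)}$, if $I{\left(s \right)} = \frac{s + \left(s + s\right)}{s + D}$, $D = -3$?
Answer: $-49440$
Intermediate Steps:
$I{\left(s \right)} = \frac{3 s}{-3 + s}$ ($I{\left(s \right)} = \frac{s + \left(s + s\right)}{s - 3} = \frac{s + 2 s}{-3 + s} = \frac{3 s}{-3 + s}$)
$50 \left(-206\right) I{\left(8 \right)} = 50 \left(-206\right) 3 \cdot 8 \frac{1}{-3 + 8} = - 10300 \cdot 3 \cdot 8 \cdot \frac{1}{5} = \left(-10300\right) \frac{24}{5} = -49440$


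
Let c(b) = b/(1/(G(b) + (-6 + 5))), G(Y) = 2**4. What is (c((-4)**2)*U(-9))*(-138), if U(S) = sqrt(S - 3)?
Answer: -66240*I*sqrt(3) ≈ -1.1473e+5*I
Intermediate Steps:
U(S) = sqrt(-3 + S)
G(Y) = 16
c(b) = 15*b (c(b) = b/(1/(16 + (-6 + 5))) = b/(1/(16 - 1)) = b/(1/15) = b*15 = 15*b)
(c((-4)**2)*U(-9))*(-138) = ((15*(-4)**2)*sqrt(-3 - 9))*(-138) = ((15*16)*sqrt(-12))*(-138) = (240*(2*I*sqrt(3)))*(-138) = (480*I*sqrt(3))*(-138) = -66240*I*sqrt(3)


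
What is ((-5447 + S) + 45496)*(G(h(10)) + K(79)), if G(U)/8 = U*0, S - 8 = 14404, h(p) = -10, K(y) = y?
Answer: 4302419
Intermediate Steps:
S = 14412 (S = 8 + 14404 = 14412)
G(U) = 0 (G(U) = 8*(U*0) = 8*0 = 0)
((-5447 + S) + 45496)*(G(h(10)) + K(79)) = ((-5447 + 14412) + 45496)*(0 + 79) = (8965 + 45496)*79 = 54461*79 = 4302419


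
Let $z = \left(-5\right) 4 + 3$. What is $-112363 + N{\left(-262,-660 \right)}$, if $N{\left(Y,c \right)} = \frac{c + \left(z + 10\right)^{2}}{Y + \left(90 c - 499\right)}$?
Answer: $- \frac{6759869832}{60161} \approx -1.1236 \cdot 10^{5}$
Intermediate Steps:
$z = -17$ ($z = -20 + 3 = -17$)
$N{\left(Y,c \right)} = \frac{49 + c}{-499 + Y + 90 c}$ ($N{\left(Y,c \right)} = \frac{c + \left(-17 + 10\right)^{2}}{Y + \left(90 c - 499\right)} = \frac{c + \left(-7\right)^{2}}{Y + \left(-499 + 90 c\right)} = \frac{c + 49}{-499 + Y + 90 c} = \frac{49 + c}{-499 + Y + 90 c}$)
$-112363 + N{\left(-262,-660 \right)} = -112363 + \frac{49 - 660}{-499 - 262 + 90 \left(-660\right)} = -112363 + \frac{1}{-499 - 262 - 59400} \left(-611\right) = -112363 + \frac{1}{-60161} \left(-611\right) = -112363 - - \frac{611}{60161} = -112363 + \frac{611}{60161} = - \frac{6759869832}{60161}$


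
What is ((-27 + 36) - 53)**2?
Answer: 1936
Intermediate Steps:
((-27 + 36) - 53)**2 = (9 - 53)**2 = (-44)**2 = 1936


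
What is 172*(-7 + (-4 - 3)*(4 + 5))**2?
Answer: 842800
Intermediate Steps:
172*(-7 + (-4 - 3)*(4 + 5))**2 = 172*(-7 - 7*9)**2 = 172*(-7 - 63)**2 = 172*(-70)**2 = 172*4900 = 842800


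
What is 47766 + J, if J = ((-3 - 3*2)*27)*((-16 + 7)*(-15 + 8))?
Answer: 32457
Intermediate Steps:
J = -15309 (J = ((-3 - 6)*27)*(-9*(-7)) = -9*27*63 = -243*63 = -15309)
47766 + J = 47766 - 15309 = 32457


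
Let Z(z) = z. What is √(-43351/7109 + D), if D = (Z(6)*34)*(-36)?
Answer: I*√371458380323/7109 ≈ 85.733*I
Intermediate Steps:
D = -7344 (D = (6*34)*(-36) = 204*(-36) = -7344)
√(-43351/7109 + D) = √(-43351/7109 - 7344) = √(-52251847/7109) = I*√371458380323/7109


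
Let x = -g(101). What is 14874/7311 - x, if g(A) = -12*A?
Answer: -2948686/2437 ≈ -1210.0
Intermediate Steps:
x = 1212 (x = -(-12)*101 = -1*(-1212) = 1212)
14874/7311 - x = 14874/7311 - 1*1212 = 14874*(1/7311) - 1212 = 4958/2437 - 1212 = -2948686/2437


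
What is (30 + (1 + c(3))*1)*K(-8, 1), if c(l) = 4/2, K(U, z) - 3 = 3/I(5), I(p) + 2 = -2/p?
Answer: 231/4 ≈ 57.750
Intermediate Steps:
I(p) = -2 - 2/p
K(U, z) = 7/4 (K(U, z) = 3 + 3/(-2 - 2/5) = 3 + 3/(-2 - 2*⅕) = 3 + 3/(-2 - ⅖) = 3 + 3/(-12/5) = 3 + 3*(-5/12) = 3 - 5/4 = 7/4)
c(l) = 2 (c(l) = 4*(½) = 2)
(30 + (1 + c(3))*1)*K(-8, 1) = (30 + (1 + 2)*1)*(7/4) = (30 + 3*1)*(7/4) = (30 + 3)*(7/4) = 33*(7/4) = 231/4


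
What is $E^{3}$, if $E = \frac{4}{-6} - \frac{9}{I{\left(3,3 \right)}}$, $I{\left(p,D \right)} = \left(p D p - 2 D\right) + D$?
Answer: $- \frac{15625}{13824} \approx -1.1303$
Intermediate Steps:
$I{\left(p,D \right)} = - D + D p^{2}$ ($I{\left(p,D \right)} = \left(D p p - 2 D\right) + D = \left(D p^{2} - 2 D\right) + D = \left(- 2 D + D p^{2}\right) + D = - D + D p^{2}$)
$E = - \frac{25}{24}$ ($E = \frac{4}{-6} - \frac{9}{3 \left(-1 + 3^{2}\right)} = 4 \left(- \frac{1}{6}\right) - \frac{9}{3 \left(-1 + 9\right)} = - \frac{2}{3} - \frac{9}{3 \cdot 8} = - \frac{2}{3} - \frac{9}{24} = - \frac{2}{3} - \frac{3}{8} = - \frac{25}{24} \approx -1.0417$)
$E^{3} = \left(- \frac{25}{24}\right)^{3} = - \frac{15625}{13824}$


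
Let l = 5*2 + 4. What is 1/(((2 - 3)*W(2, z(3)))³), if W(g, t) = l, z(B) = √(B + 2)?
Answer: -1/2744 ≈ -0.00036443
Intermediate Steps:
z(B) = √(2 + B)
l = 14 (l = 10 + 4 = 14)
W(g, t) = 14
1/(((2 - 3)*W(2, z(3)))³) = 1/(((2 - 3)*14)³) = 1/((-1*14)³) = 1/((-14)³) = 1/(-2744) = -1/2744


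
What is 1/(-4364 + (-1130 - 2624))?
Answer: -1/8118 ≈ -0.00012318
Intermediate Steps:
1/(-4364 + (-1130 - 2624)) = 1/(-4364 - 3754) = 1/(-8118) = -1/8118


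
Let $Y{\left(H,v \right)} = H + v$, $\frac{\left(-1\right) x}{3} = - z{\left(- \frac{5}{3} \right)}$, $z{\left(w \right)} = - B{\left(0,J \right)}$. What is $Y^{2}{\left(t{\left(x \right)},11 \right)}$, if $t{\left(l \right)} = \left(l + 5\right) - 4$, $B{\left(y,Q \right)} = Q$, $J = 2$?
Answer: $36$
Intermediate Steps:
$z{\left(w \right)} = -2$ ($z{\left(w \right)} = \left(-1\right) 2 = -2$)
$x = -6$ ($x = - 3 \left(\left(-1\right) \left(-2\right)\right) = \left(-3\right) 2 = -6$)
$t{\left(l \right)} = 1 + l$ ($t{\left(l \right)} = \left(5 + l\right) - 4 = 1 + l$)
$Y^{2}{\left(t{\left(x \right)},11 \right)} = \left(\left(1 - 6\right) + 11\right)^{2} = \left(-5 + 11\right)^{2} = 6^{2} = 36$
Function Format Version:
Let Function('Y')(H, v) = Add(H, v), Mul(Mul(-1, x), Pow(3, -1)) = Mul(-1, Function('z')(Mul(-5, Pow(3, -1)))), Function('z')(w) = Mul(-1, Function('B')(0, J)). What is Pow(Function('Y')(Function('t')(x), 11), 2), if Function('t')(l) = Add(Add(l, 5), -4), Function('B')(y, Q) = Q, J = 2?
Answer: 36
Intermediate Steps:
Function('z')(w) = -2 (Function('z')(w) = Mul(-1, 2) = -2)
x = -6 (x = Mul(-3, Mul(-1, -2)) = Mul(-3, 2) = -6)
Function('t')(l) = Add(1, l) (Function('t')(l) = Add(Add(5, l), -4) = Add(1, l))
Pow(Function('Y')(Function('t')(x), 11), 2) = Pow(Add(Add(1, -6), 11), 2) = Pow(Add(-5, 11), 2) = Pow(6, 2) = 36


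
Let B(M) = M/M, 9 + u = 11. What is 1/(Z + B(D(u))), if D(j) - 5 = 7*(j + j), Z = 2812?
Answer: 1/2813 ≈ 0.00035549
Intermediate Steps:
u = 2 (u = -9 + 11 = 2)
D(j) = 5 + 14*j (D(j) = 5 + 7*(j + j) = 5 + 7*(2*j) = 5 + 14*j)
B(M) = 1
1/(Z + B(D(u))) = 1/(2812 + 1) = 1/2813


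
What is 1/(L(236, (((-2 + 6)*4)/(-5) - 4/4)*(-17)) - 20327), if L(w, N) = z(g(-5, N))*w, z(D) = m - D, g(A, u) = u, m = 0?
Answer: -5/185887 ≈ -2.6898e-5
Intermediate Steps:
z(D) = -D (z(D) = 0 - D = -D)
L(w, N) = -N*w (L(w, N) = (-N)*w = -N*w)
1/(L(236, (((-2 + 6)*4)/(-5) - 4/4)*(-17)) - 20327) = 1/(-1*(((-2 + 6)*4)/(-5) - 4/4)*(-17)*236 - 20327) = 1/(-1*((4*4)*(-⅕) - 4*¼)*(-17)*236 - 20327) = 1/(-1*(16*(-⅕) - 1)*(-17)*236 - 20327) = 1/(-1*(-16/5 - 1)*(-17)*236 - 20327) = 1/(-1*(-21/5*(-17))*236 - 20327) = 1/(-1*357/5*236 - 20327) = 1/(-84252/5 - 20327) = 1/(-185887/5) = -5/185887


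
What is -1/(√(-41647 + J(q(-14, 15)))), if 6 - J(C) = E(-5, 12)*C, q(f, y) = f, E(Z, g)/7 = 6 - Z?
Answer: I*√4507/13521 ≈ 0.0049652*I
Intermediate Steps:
E(Z, g) = 42 - 7*Z (E(Z, g) = 7*(6 - Z) = 42 - 7*Z)
J(C) = 6 - 77*C (J(C) = 6 - (42 - 7*(-5))*C = 6 - (42 + 35)*C = 6 - 77*C)
-1/(√(-41647 + J(q(-14, 15)))) = -1/(√(-41647 + (6 - 77*(-14)))) = -1/(√(-41647 + (6 + 1078))) = -1/(√(-41647 + 1084)) = -1/(√(-40563)) = -1/(3*I*√4507) = -(-1)*I*√4507/13521 = I*√4507/13521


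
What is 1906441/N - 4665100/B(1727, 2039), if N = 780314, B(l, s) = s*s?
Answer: 4285825651361/3244171841594 ≈ 1.3211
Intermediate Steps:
B(l, s) = s²
1906441/N - 4665100/B(1727, 2039) = 1906441/780314 - 4665100/(2039²) = 1906441*(1/780314) - 4665100/4157521 = 1906441/780314 - 4665100*1/4157521 = 1906441/780314 - 4665100/4157521 = 4285825651361/3244171841594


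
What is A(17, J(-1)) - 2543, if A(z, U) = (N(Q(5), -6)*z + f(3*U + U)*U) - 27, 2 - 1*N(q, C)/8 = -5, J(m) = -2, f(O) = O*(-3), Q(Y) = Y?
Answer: -1666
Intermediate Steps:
f(O) = -3*O
N(q, C) = 56 (N(q, C) = 16 - 8*(-5) = 16 + 40 = 56)
A(z, U) = -27 - 12*U² + 56*z (A(z, U) = (56*z + (-3*(3*U + U))*U) - 27 = (56*z + (-12*U)*U) - 27 = (56*z - 12*U²) - 27 = (-12*U² + 56*z) - 27 = -27 - 12*U² + 56*z)
A(17, J(-1)) - 2543 = (-27 - 12*(-2)² + 56*17) - 2543 = (-27 - 12*4 + 952) - 2543 = (-27 - 48 + 952) - 2543 = 877 - 2543 = -1666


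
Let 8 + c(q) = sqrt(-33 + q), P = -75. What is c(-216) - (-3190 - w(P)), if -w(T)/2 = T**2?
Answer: -8068 + I*sqrt(249) ≈ -8068.0 + 15.78*I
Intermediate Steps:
c(q) = -8 + sqrt(-33 + q)
w(T) = -2*T**2
c(-216) - (-3190 - w(P)) = (-8 + sqrt(-33 - 216)) - (-3190 - (-2)*(-75)**2) = (-8 + sqrt(-249)) - (-3190 - (-2)*5625) = (-8 + I*sqrt(249)) - (-3190 - 1*(-11250)) = (-8 + I*sqrt(249)) - (-3190 + 11250) = (-8 + I*sqrt(249)) - 1*8060 = (-8 + I*sqrt(249)) - 8060 = -8068 + I*sqrt(249)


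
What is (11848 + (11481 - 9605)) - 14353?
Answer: -629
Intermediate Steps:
(11848 + (11481 - 9605)) - 14353 = (11848 + 1876) - 14353 = 13724 - 14353 = -629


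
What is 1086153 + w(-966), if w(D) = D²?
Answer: 2019309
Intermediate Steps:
1086153 + w(-966) = 1086153 + (-966)² = 1086153 + 933156 = 2019309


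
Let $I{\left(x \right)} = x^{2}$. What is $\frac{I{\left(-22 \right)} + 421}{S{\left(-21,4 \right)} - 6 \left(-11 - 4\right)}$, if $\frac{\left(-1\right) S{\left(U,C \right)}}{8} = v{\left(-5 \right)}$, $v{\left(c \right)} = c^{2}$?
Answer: $- \frac{181}{22} \approx -8.2273$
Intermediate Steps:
$S{\left(U,C \right)} = -200$ ($S{\left(U,C \right)} = - 8 \left(-5\right)^{2} = \left(-8\right) 25 = -200$)
$\frac{I{\left(-22 \right)} + 421}{S{\left(-21,4 \right)} - 6 \left(-11 - 4\right)} = \frac{\left(-22\right)^{2} + 421}{-200 - 6 \left(-11 - 4\right)} = \frac{484 + 421}{-200 - -90} = \frac{905}{-200 + 90} = \frac{905}{-110} = 905 \left(- \frac{1}{110}\right) = - \frac{181}{22}$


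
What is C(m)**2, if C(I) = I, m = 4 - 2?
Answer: 4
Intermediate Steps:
m = 2
C(m)**2 = 2**2 = 4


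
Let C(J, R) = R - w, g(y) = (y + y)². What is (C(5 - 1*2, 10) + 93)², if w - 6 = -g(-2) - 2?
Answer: 13225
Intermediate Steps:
g(y) = 4*y² (g(y) = (2*y)² = 4*y²)
w = -12 (w = 6 + (-4*(-2)² - 2) = 6 + (-4*4 - 2) = 6 + (-1*16 - 2) = 6 + (-16 - 2) = 6 - 18 = -12)
C(J, R) = 12 + R (C(J, R) = R - 1*(-12) = R + 12 = 12 + R)
(C(5 - 1*2, 10) + 93)² = ((12 + 10) + 93)² = (22 + 93)² = 115² = 13225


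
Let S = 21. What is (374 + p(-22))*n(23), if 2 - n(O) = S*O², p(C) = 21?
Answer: -4387265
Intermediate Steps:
n(O) = 2 - 21*O²
(374 + p(-22))*n(23) = (374 + 21)*(2 - 21*23²) = 395*(2 - 21*529) = 395*(2 - 11109) = 395*(-11107) = -4387265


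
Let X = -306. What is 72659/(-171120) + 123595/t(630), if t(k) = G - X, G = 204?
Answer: 234583559/969680 ≈ 241.92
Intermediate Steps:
t(k) = 510 (t(k) = 204 - 1*(-306) = 204 + 306 = 510)
72659/(-171120) + 123595/t(630) = 72659/(-171120) + 123595/510 = 72659*(-1/171120) + 123595*(1/510) = -72659/171120 + 24719/102 = 234583559/969680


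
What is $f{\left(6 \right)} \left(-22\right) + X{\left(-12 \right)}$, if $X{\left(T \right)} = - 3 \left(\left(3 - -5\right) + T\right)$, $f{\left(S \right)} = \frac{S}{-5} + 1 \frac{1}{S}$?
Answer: $\frac{521}{15} \approx 34.733$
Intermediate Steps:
$f{\left(S \right)} = \frac{1}{S} - \frac{S}{5}$ ($f{\left(S \right)} = S \left(- \frac{1}{5}\right) + \frac{1}{S} = - \frac{S}{5} + \frac{1}{S} = \frac{1}{S} - \frac{S}{5}$)
$X{\left(T \right)} = -24 - 3 T$ ($X{\left(T \right)} = - 3 \left(\left(3 + 5\right) + T\right) = - 3 \left(8 + T\right) = -24 - 3 T$)
$f{\left(6 \right)} \left(-22\right) + X{\left(-12 \right)} = \left(\frac{1}{6} - \frac{6}{5}\right) \left(-22\right) - -12 = \left(\frac{1}{6} - \frac{6}{5}\right) \left(-22\right) + \left(-24 + 36\right) = \left(- \frac{31}{30}\right) \left(-22\right) + 12 = \frac{341}{15} + 12 = \frac{521}{15}$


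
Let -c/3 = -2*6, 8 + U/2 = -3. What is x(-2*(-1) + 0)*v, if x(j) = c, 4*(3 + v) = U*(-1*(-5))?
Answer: -1098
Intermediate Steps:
U = -22 (U = -16 + 2*(-3) = -16 - 6 = -22)
c = 36 (c = -(-6)*6 = -3*(-12) = 36)
v = -61/2 (v = -3 + (-(-22)*(-5))/4 = -3 + (-22*5)/4 = -3 + (¼)*(-110) = -3 - 55/2 = -61/2 ≈ -30.500)
x(j) = 36
x(-2*(-1) + 0)*v = 36*(-61/2) = -1098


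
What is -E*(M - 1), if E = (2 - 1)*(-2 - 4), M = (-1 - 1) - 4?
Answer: -42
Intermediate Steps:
M = -6 (M = -2 - 4 = -6)
E = -6 (E = 1*(-6) = -6)
-E*(M - 1) = -(-6)*(-6 - 1) = -(-6)*(-7) = -1*42 = -42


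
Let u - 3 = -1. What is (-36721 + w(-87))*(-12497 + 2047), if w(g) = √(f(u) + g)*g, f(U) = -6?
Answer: 383734450 + 909150*I*√93 ≈ 3.8373e+8 + 8.7675e+6*I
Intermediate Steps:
u = 2 (u = 3 - 1 = 2)
w(g) = g*√(-6 + g) (w(g) = √(-6 + g)*g = g*√(-6 + g))
(-36721 + w(-87))*(-12497 + 2047) = (-36721 - 87*√(-6 - 87))*(-12497 + 2047) = (-36721 - 87*I*√93)*(-10450) = 383734450 + 909150*I*√93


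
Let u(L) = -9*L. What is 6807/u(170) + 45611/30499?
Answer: -45940621/15554490 ≈ -2.9535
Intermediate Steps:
6807/u(170) + 45611/30499 = 6807/((-9*170)) + 45611/30499 = 6807/(-1530) + 45611*(1/30499) = 6807*(-1/1530) + 45611/30499 = -2269/510 + 45611/30499 = -45940621/15554490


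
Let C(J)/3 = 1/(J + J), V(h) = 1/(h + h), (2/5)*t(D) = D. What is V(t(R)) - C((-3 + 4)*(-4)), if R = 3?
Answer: 53/120 ≈ 0.44167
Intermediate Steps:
t(D) = 5*D/2
V(h) = 1/(2*h)
C(J) = 3/(2*J) (C(J) = 3/(J + J) = 3/((2*J)) = 3*(1/(2*J)) = 3/(2*J))
V(t(R)) - C((-3 + 4)*(-4)) = 1/(2*(((5/2)*3))) - 3/(2*((-3 + 4)*(-4))) = 1/(2*(15/2)) - 3/(2*(1*(-4))) = (1/2)*(2/15) - 3/(2*(-4)) = 1/15 - 3*(-1)/(2*4) = 1/15 - 1*(-3/8) = 1/15 + 3/8 = 53/120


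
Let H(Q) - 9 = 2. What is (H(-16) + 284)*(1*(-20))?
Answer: -5900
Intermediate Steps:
H(Q) = 11 (H(Q) = 9 + 2 = 11)
(H(-16) + 284)*(1*(-20)) = (11 + 284)*(1*(-20)) = 295*(-20) = -5900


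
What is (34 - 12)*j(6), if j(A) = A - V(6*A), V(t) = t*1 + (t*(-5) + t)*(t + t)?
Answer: 227436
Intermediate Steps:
V(t) = t - 8*t² (V(t) = t + (-5*t + t)*(2*t) = t + (-4*t)*(2*t) = t - 8*t²)
j(A) = A - 6*A*(1 - 48*A)
(34 - 12)*j(6) = (34 - 12)*(6*(-5 + 288*6)) = 22*(6*(-5 + 1728)) = 22*(6*1723) = 22*10338 = 227436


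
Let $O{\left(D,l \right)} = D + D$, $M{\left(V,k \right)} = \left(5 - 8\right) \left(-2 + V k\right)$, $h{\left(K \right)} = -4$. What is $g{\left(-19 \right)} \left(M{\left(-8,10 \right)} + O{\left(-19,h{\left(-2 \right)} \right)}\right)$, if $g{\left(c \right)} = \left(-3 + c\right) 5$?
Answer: $-22880$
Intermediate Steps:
$g{\left(c \right)} = -15 + 5 c$
$M{\left(V,k \right)} = 6 - 3 V k$ ($M{\left(V,k \right)} = - 3 \left(-2 + V k\right) = 6 - 3 V k$)
$O{\left(D,l \right)} = 2 D$
$g{\left(-19 \right)} \left(M{\left(-8,10 \right)} + O{\left(-19,h{\left(-2 \right)} \right)}\right) = \left(-15 + 5 \left(-19\right)\right) \left(\left(6 - \left(-24\right) 10\right) + 2 \left(-19\right)\right) = \left(-15 - 95\right) \left(\left(6 + 240\right) - 38\right) = - 110 \left(246 - 38\right) = \left(-110\right) 208 = -22880$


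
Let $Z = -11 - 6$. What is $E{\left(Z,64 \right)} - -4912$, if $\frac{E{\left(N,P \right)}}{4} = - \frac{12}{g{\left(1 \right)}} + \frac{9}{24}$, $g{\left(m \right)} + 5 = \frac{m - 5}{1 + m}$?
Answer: $\frac{68885}{14} \approx 4920.4$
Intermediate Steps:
$Z = -17$
$g{\left(m \right)} = -5 + \frac{-5 + m}{1 + m}$ ($g{\left(m \right)} = -5 + \frac{m - 5}{1 + m} = -5 + \frac{-5 + m}{1 + m}$)
$E{\left(N,P \right)} = \frac{117}{14}$ ($E{\left(N,P \right)} = 4 \left(- \frac{12}{2 \frac{1}{1 + 1} \left(-5 - 2\right)} + \frac{9}{24}\right) = 4 \left(- \frac{12}{2 \cdot \frac{1}{2} \left(-5 - 2\right)} + 9 \cdot \frac{1}{24}\right) = 4 \left(- \frac{12}{2 \cdot \frac{1}{2} \left(-7\right)} + \frac{3}{8}\right) = 4 \left(- \frac{12}{-7} + \frac{3}{8}\right) = 4 \left(\left(-12\right) \left(- \frac{1}{7}\right) + \frac{3}{8}\right) = 4 \left(\frac{12}{7} + \frac{3}{8}\right) = 4 \cdot \frac{117}{56} = \frac{117}{14}$)
$E{\left(Z,64 \right)} - -4912 = \frac{117}{14} - -4912 = \frac{117}{14} + 4912 = \frac{68885}{14}$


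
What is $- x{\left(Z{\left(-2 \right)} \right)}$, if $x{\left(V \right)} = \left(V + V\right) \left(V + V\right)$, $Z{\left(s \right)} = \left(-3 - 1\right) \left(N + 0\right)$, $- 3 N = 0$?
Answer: $0$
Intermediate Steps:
$N = 0$ ($N = \left(- \frac{1}{3}\right) 0 = 0$)
$Z{\left(s \right)} = 0$ ($Z{\left(s \right)} = \left(-3 - 1\right) \left(0 + 0\right) = \left(-4\right) 0 = 0$)
$x{\left(V \right)} = 4 V^{2}$ ($x{\left(V \right)} = 2 V 2 V = 4 V^{2}$)
$- x{\left(Z{\left(-2 \right)} \right)} = - 4 \cdot 0^{2} = - 4 \cdot 0 = \left(-1\right) 0 = 0$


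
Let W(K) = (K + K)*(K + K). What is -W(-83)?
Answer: -27556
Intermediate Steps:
W(K) = 4*K**2 (W(K) = (2*K)*(2*K) = 4*K**2)
-W(-83) = -4*(-83)**2 = -4*6889 = -1*27556 = -27556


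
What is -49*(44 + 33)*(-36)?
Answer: 135828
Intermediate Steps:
-49*(44 + 33)*(-36) = -49*77*(-36) = -3773*(-36) = 135828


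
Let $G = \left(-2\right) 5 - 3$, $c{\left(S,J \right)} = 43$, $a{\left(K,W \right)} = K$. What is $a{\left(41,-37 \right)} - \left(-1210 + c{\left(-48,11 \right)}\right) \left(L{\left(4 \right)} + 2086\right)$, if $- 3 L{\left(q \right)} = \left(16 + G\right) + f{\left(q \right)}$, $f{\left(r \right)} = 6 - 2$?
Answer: $2431680$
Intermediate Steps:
$f{\left(r \right)} = 4$ ($f{\left(r \right)} = 6 - 2 = 4$)
$G = -13$ ($G = -10 - 3 = -13$)
$L{\left(q \right)} = - \frac{7}{3}$ ($L{\left(q \right)} = - \frac{\left(16 - 13\right) + 4}{3} = - \frac{3 + 4}{3} = \left(- \frac{1}{3}\right) 7 = - \frac{7}{3}$)
$a{\left(41,-37 \right)} - \left(-1210 + c{\left(-48,11 \right)}\right) \left(L{\left(4 \right)} + 2086\right) = 41 - \left(-1210 + 43\right) \left(- \frac{7}{3} + 2086\right) = 41 - \left(-1167\right) \frac{6251}{3} = 41 - -2431639 = 41 + 2431639 = 2431680$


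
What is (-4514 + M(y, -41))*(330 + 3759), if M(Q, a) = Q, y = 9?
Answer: -18420945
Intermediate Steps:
(-4514 + M(y, -41))*(330 + 3759) = (-4514 + 9)*(330 + 3759) = -4505*4089 = -18420945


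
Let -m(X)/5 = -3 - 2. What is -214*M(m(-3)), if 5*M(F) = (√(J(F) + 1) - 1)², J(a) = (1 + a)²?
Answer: -145092/5 + 428*√677/5 ≈ -26791.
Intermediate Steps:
m(X) = 25 (m(X) = -5*(-3 - 2) = -5*(-5) = 25)
M(F) = (-1 + √(1 + (1 + F)²))²/5 (M(F) = (√((1 + F)² + 1) - 1)²/5 = (√(1 + (1 + F)²) - 1)²/5 = (-1 + √(1 + (1 + F)²))²/5)
-214*M(m(-3)) = -214*(-1 + √(1 + (1 + 25)²))²/5 = -214*(-1 + √(1 + 26²))²/5 = -214*(-1 + √(1 + 676))²/5 = -214*(-1 + √677)²/5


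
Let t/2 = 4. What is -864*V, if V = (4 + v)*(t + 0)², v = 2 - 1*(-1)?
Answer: -387072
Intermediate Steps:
t = 8 (t = 2*4 = 8)
v = 3 (v = 2 + 1 = 3)
V = 448 (V = (4 + 3)*(8 + 0)² = 7*8² = 7*64 = 448)
-864*V = -864*448 = -387072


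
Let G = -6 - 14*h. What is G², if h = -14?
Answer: 36100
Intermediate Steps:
G = 190 (G = -6 - 14*(-14) = -6 + 196 = 190)
G² = 190² = 36100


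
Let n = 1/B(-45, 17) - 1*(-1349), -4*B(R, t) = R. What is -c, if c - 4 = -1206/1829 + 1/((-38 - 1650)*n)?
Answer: -626133116815/187430052568 ≈ -3.3406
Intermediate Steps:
B(R, t) = -R/4
n = 60709/45 (n = 1/(-¼*(-45)) - 1*(-1349) = 1/(45/4) + 1349 = 4/45 + 1349 = 60709/45 ≈ 1349.1)
c = 626133116815/187430052568 (c = 4 + (-1206/1829 + 1/((-38 - 1650)*(60709/45))) = 4 + (-1206*1/1829 + (45/60709)/(-1688)) = 4 + (-1206/1829 - 1/1688*45/60709) = 4 + (-1206/1829 - 45/102476792) = 4 - 123587093457/187430052568 = 626133116815/187430052568 ≈ 3.3406)
-c = -1*626133116815/187430052568 = -626133116815/187430052568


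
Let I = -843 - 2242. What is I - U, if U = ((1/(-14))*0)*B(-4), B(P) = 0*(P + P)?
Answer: -3085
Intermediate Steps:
B(P) = 0 (B(P) = 0*(2*P) = 0)
I = -3085
U = 0 (U = ((1/(-14))*0)*0 = ((1*(-1/14))*0)*0 = -1/14*0*0 = 0*0 = 0)
I - U = -3085 - 1*0 = -3085 + 0 = -3085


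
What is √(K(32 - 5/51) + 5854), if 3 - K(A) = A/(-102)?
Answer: √60939482/102 ≈ 76.533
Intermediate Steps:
K(A) = 3 + A/102 (K(A) = 3 - A/(-102) = 3 - A*(-1)/102 = 3 - (-1)*A/102 = 3 + A/102)
√(K(32 - 5/51) + 5854) = √((3 + (32 - 5/51)/102) + 5854) = √((3 + (1/102)*(1627/51)) + 5854) = √((3 + 1627/5202) + 5854) = √(17233/5202 + 5854) = √(30469741/5202) = √60939482/102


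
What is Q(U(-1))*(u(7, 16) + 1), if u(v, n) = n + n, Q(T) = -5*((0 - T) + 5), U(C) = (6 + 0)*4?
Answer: 3135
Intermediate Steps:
U(C) = 24 (U(C) = 6*4 = 24)
Q(T) = -25 + 5*T (Q(T) = -5*(-T + 5) = -5*(5 - T) = -25 + 5*T)
u(v, n) = 2*n
Q(U(-1))*(u(7, 16) + 1) = (-25 + 5*24)*(2*16 + 1) = (-25 + 120)*(32 + 1) = 95*33 = 3135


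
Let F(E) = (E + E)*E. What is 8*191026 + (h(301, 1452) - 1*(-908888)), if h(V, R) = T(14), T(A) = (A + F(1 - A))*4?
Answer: 2438504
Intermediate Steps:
F(E) = 2*E² (F(E) = (2*E)*E = 2*E²)
T(A) = 4*A + 8*(1 - A)² (T(A) = (A + 2*(1 - A)²)*4 = 4*A + 8*(1 - A)²)
h(V, R) = 1408 (h(V, R) = 4*14 + 8*(-1 + 14)² = 56 + 8*13² = 56 + 8*169 = 56 + 1352 = 1408)
8*191026 + (h(301, 1452) - 1*(-908888)) = 8*191026 + (1408 - 1*(-908888)) = 1528208 + (1408 + 908888) = 1528208 + 910296 = 2438504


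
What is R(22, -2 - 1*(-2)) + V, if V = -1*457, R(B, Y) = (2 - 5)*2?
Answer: -463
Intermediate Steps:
R(B, Y) = -6 (R(B, Y) = -3*2 = -6)
V = -457
R(22, -2 - 1*(-2)) + V = -6 - 457 = -463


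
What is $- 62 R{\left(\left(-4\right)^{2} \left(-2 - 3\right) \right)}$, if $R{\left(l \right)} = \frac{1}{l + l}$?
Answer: $\frac{31}{80} \approx 0.3875$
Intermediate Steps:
$R{\left(l \right)} = \frac{1}{2 l}$
$- 62 R{\left(\left(-4\right)^{2} \left(-2 - 3\right) \right)} = - 62 \frac{1}{2 \left(-4\right)^{2} \left(-2 - 3\right)} = - 62 \frac{1}{2 \cdot 16 \left(-5\right)} = - 62 \frac{1}{2 \left(-80\right)} = - 62 \cdot \frac{1}{2} \left(- \frac{1}{80}\right) = \left(-62\right) \left(- \frac{1}{160}\right) = \frac{31}{80}$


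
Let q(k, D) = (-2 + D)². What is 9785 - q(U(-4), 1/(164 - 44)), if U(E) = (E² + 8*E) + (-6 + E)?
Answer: 140846879/14400 ≈ 9781.0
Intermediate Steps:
U(E) = -6 + E² + 9*E
9785 - q(U(-4), 1/(164 - 44)) = 9785 - (-2 + 1/(164 - 44))² = 9785 - (-2 + 1/120)² = 9785 - (-239/120)² = 9785 - 1*57121/14400 = 9785 - 57121/14400 = 140846879/14400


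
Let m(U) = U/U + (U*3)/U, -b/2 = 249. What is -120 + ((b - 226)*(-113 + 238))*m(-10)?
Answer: -362120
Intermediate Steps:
b = -498 (b = -2*249 = -498)
m(U) = 4 (m(U) = 1 + (3*U)/U = 1 + 3 = 4)
-120 + ((b - 226)*(-113 + 238))*m(-10) = -120 + ((-498 - 226)*(-113 + 238))*4 = -120 - 724*125*4 = -120 - 90500*4 = -120 - 362000 = -362120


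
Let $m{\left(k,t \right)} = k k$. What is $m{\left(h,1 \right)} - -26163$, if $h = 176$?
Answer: $57139$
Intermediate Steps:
$m{\left(k,t \right)} = k^{2}$
$m{\left(h,1 \right)} - -26163 = 176^{2} - -26163 = 30976 + 26163 = 57139$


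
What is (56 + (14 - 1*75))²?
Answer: 25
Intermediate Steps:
(56 + (14 - 1*75))² = (56 + (14 - 75))² = (56 - 61)² = (-5)² = 25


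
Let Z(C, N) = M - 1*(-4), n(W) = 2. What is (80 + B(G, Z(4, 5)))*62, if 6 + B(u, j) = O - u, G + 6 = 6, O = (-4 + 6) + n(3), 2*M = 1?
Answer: 4836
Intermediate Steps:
M = ½ (M = (½)*1 = ½ ≈ 0.50000)
O = 4 (O = (-4 + 6) + 2 = 2 + 2 = 4)
G = 0 (G = -6 + 6 = 0)
Z(C, N) = 9/2 (Z(C, N) = ½ - 1*(-4) = ½ + 4 = 9/2)
B(u, j) = -2 - u (B(u, j) = -6 + (4 - u) = -2 - u)
(80 + B(G, Z(4, 5)))*62 = (80 + (-2 - 1*0))*62 = (80 + (-2 + 0))*62 = (80 - 2)*62 = 78*62 = 4836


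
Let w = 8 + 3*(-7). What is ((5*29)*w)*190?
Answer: -358150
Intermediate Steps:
w = -13 (w = 8 - 21 = -13)
((5*29)*w)*190 = ((5*29)*(-13))*190 = (145*(-13))*190 = -1885*190 = -358150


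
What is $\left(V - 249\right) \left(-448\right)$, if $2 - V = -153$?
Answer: $42112$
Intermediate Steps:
$V = 155$ ($V = 2 - -153 = 2 + 153 = 155$)
$\left(V - 249\right) \left(-448\right) = \left(155 - 249\right) \left(-448\right) = \left(-94\right) \left(-448\right) = 42112$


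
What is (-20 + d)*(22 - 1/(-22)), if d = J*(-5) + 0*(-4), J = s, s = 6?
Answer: -12125/11 ≈ -1102.3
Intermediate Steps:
J = 6
d = -30 (d = 6*(-5) + 0*(-4) = -30 + 0 = -30)
(-20 + d)*(22 - 1/(-22)) = (-20 - 30)*(22 - 1/(-22)) = -50*(22 - 1*(-1/22)) = -50*(22 + 1/22) = -50*485/22 = -12125/11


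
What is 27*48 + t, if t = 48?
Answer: 1344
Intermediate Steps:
27*48 + t = 27*48 + 48 = 1296 + 48 = 1344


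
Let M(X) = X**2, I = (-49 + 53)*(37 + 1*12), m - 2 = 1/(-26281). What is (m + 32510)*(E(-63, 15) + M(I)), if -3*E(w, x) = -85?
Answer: 801187287041/641 ≈ 1.2499e+9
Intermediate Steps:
m = 52561/26281 (m = 2 + 1/(-26281) = 2 - 1/26281 = 52561/26281 ≈ 2.0000)
E(w, x) = 85/3 (E(w, x) = -1/3*(-85) = 85/3)
I = 196 (I = 4*(37 + 12) = 4*49 = 196)
(m + 32510)*(E(-63, 15) + M(I)) = (52561/26281 + 32510)*(85/3 + 196**2) = 854447871*(85/3 + 38416)/26281 = (854447871/26281)*(115333/3) = 801187287041/641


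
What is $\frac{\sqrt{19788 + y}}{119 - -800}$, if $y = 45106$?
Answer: $\frac{\sqrt{64894}}{919} \approx 0.2772$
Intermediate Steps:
$\frac{\sqrt{19788 + y}}{119 - -800} = \frac{\sqrt{19788 + 45106}}{119 - -800} = \frac{\sqrt{64894}}{119 + 800} = \frac{\sqrt{64894}}{919}$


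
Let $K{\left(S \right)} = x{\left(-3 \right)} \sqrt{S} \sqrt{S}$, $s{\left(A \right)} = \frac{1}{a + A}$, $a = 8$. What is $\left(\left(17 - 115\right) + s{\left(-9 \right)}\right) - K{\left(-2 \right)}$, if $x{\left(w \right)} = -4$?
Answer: $-107$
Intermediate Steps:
$s{\left(A \right)} = \frac{1}{8 + A}$
$K{\left(S \right)} = - 4 S$ ($K{\left(S \right)} = - 4 \sqrt{S} \sqrt{S} = - 4 S$)
$\left(\left(17 - 115\right) + s{\left(-9 \right)}\right) - K{\left(-2 \right)} = \left(\left(17 - 115\right) + \frac{1}{8 - 9}\right) - \left(-4\right) \left(-2\right) = \left(-98 + \frac{1}{-1}\right) - 8 = \left(-98 - 1\right) - 8 = -99 - 8 = -107$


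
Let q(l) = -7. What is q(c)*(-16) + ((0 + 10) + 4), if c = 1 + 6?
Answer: 126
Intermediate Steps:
c = 7
q(c)*(-16) + ((0 + 10) + 4) = -7*(-16) + ((0 + 10) + 4) = 112 + (10 + 4) = 112 + 14 = 126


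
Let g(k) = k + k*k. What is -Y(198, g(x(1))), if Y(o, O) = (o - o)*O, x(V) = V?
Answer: 0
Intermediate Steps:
g(k) = k + k**2
Y(o, O) = 0 (Y(o, O) = 0*O = 0)
-Y(198, g(x(1))) = -1*0 = 0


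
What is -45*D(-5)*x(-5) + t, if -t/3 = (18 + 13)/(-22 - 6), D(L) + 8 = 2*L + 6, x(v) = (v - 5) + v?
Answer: -226707/28 ≈ -8096.7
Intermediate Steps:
x(v) = -5 + 2*v (x(v) = (-5 + v) + v = -5 + 2*v)
D(L) = -2 + 2*L (D(L) = -8 + (2*L + 6) = -8 + (6 + 2*L) = -2 + 2*L)
t = 93/28 (t = -3*(18 + 13)/(-22 - 6) = -93/(-28) = -93*(-1)/28 = -3*(-31/28) = 93/28 ≈ 3.3214)
-45*D(-5)*x(-5) + t = -45*(-2 + 2*(-5))*(-5 + 2*(-5)) + 93/28 = -45*(-2 - 10)*(-5 - 10) + 93/28 = -(-540)*(-15) + 93/28 = -45*180 + 93/28 = -8100 + 93/28 = -226707/28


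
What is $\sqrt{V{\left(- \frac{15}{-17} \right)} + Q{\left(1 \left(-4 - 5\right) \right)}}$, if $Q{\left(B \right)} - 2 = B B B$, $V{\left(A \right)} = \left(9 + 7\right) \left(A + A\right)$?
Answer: $\frac{i \sqrt{201943}}{17} \approx 26.434 i$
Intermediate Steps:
$V{\left(A \right)} = 32 A$ ($V{\left(A \right)} = 16 \cdot 2 A = 32 A$)
$Q{\left(B \right)} = 2 + B^{3}$ ($Q{\left(B \right)} = 2 + B B B = 2 + B^{2} B = 2 + B^{3}$)
$\sqrt{V{\left(- \frac{15}{-17} \right)} + Q{\left(1 \left(-4 - 5\right) \right)}} = \sqrt{32 \left(- \frac{15}{-17}\right) + \left(2 + \left(1 \left(-4 - 5\right)\right)^{3}\right)} = \sqrt{32 \left(\left(-15\right) \left(- \frac{1}{17}\right)\right) + \left(2 + \left(1 \left(-9\right)\right)^{3}\right)} = \sqrt{32 \cdot \frac{15}{17} + \left(2 + \left(-9\right)^{3}\right)} = \sqrt{\frac{480}{17} + \left(2 - 729\right)} = \sqrt{\frac{480}{17} - 727} = \sqrt{- \frac{11879}{17}} = \frac{i \sqrt{201943}}{17}$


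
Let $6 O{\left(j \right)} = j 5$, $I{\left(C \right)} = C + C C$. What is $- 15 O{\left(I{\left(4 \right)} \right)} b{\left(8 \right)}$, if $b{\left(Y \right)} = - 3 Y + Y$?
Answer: $4000$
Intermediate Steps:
$I{\left(C \right)} = C + C^{2}$
$O{\left(j \right)} = \frac{5 j}{6}$ ($O{\left(j \right)} = \frac{j 5}{6} = \frac{5 j}{6}$)
$b{\left(Y \right)} = - 2 Y$
$- 15 O{\left(I{\left(4 \right)} \right)} b{\left(8 \right)} = - 15 \frac{5 \cdot 4 \left(1 + 4\right)}{6} \left(\left(-2\right) 8\right) = - 15 \frac{5 \cdot 4 \cdot 5}{6} \left(-16\right) = - 15 \cdot \frac{5}{6} \cdot 20 \left(-16\right) = - 15 \cdot \frac{50}{3} \left(-16\right) = \left(-15\right) \left(- \frac{800}{3}\right) = 4000$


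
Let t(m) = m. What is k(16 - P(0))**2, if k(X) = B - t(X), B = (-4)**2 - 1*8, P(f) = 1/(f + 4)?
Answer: 961/16 ≈ 60.063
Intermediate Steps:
P(f) = 1/(4 + f)
B = 8 (B = 16 - 8 = 8)
k(X) = 8 - X
k(16 - P(0))**2 = (8 - (16 - 1/(4 + 0)))**2 = (8 - (16 - 1/4))**2 = (8 - 1*63/4)**2 = (8 - 63/4)**2 = (-31/4)**2 = 961/16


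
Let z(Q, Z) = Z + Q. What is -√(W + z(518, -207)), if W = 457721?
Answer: -4*√28627 ≈ -676.78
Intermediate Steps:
z(Q, Z) = Q + Z
-√(W + z(518, -207)) = -√(457721 + (518 - 207)) = -√(457721 + 311) = -√458032 = -4*√28627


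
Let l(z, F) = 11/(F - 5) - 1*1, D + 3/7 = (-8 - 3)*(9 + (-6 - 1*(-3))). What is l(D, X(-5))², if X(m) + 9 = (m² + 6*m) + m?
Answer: 1225/576 ≈ 2.1267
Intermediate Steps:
X(m) = -9 + m² + 7*m (X(m) = -9 + ((m² + 6*m) + m) = -9 + (m² + 7*m) = -9 + m² + 7*m)
D = -465/7 (D = -3/7 + (-8 - 3)*(9 + (-6 - 1*(-3))) = -3/7 - 11*(9 + (-6 + 3)) = -3/7 - 11*(9 - 3) = -3/7 - 11*6 = -3/7 - 66 = -465/7 ≈ -66.429)
l(z, F) = -1 + 11/(-5 + F) (l(z, F) = 11/(-5 + F) - 1 = -1 + 11/(-5 + F))
l(D, X(-5))² = ((16 - (-9 + (-5)² + 7*(-5)))/(-5 + (-9 + (-5)² + 7*(-5))))² = ((16 - (-9 + 25 - 35))/(-5 + (-9 + 25 - 35)))² = ((16 - 1*(-19))/(-5 - 19))² = ((16 + 19)/(-24))² = (-1/24*35)² = (-35/24)² = 1225/576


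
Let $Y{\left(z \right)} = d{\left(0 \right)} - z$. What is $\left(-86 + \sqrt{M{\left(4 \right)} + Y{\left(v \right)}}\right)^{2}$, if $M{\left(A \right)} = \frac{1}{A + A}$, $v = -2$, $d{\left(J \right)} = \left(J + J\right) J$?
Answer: $\frac{\left(344 - \sqrt{34}\right)^{2}}{16} \approx 7147.4$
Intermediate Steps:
$d{\left(J \right)} = 2 J^{2}$ ($d{\left(J \right)} = 2 J J = 2 J^{2}$)
$Y{\left(z \right)} = - z$ ($Y{\left(z \right)} = 2 \cdot 0^{2} - z = 2 \cdot 0 - z = 0 - z = - z$)
$M{\left(A \right)} = \frac{1}{2 A}$
$\left(-86 + \sqrt{M{\left(4 \right)} + Y{\left(v \right)}}\right)^{2} = \left(-86 + \sqrt{\frac{1}{2 \cdot 4} - -2}\right)^{2} = \left(-86 + \sqrt{\frac{1}{2} \cdot \frac{1}{4} + 2}\right)^{2} = \left(-86 + \sqrt{\frac{1}{8} + 2}\right)^{2} = \left(-86 + \sqrt{\frac{17}{8}}\right)^{2} = \left(-86 + \frac{\sqrt{34}}{4}\right)^{2}$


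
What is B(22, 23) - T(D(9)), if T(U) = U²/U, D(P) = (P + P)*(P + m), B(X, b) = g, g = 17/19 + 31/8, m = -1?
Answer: -21163/152 ≈ -139.23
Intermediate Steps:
g = 725/152 (g = 17*(1/19) + 31*(⅛) = 17/19 + 31/8 = 725/152 ≈ 4.7697)
B(X, b) = 725/152
D(P) = 2*P*(-1 + P) (D(P) = (P + P)*(P - 1) = (2*P)*(-1 + P) = 2*P*(-1 + P))
T(U) = U
B(22, 23) - T(D(9)) = 725/152 - 2*9*(-1 + 9) = 725/152 - 2*9*8 = 725/152 - 1*144 = 725/152 - 144 = -21163/152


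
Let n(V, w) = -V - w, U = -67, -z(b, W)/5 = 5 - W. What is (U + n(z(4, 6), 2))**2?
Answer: 5476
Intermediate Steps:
z(b, W) = -25 + 5*W (z(b, W) = -5*(5 - W) = -25 + 5*W)
(U + n(z(4, 6), 2))**2 = (-67 + (-(-25 + 5*6) - 1*2))**2 = (-67 + (-(-25 + 30) - 2))**2 = (-67 + (-1*5 - 2))**2 = (-67 + (-5 - 2))**2 = (-67 - 7)**2 = (-74)**2 = 5476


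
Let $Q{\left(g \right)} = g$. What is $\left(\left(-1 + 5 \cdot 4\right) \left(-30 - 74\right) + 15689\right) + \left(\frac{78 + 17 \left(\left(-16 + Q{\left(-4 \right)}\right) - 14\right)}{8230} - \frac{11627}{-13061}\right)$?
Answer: $\frac{147412736710}{10749203} \approx 13714.0$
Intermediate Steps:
$\left(\left(-1 + 5 \cdot 4\right) \left(-30 - 74\right) + 15689\right) + \left(\frac{78 + 17 \left(\left(-16 + Q{\left(-4 \right)}\right) - 14\right)}{8230} - \frac{11627}{-13061}\right) = \left(\left(-1 + 5 \cdot 4\right) \left(-30 - 74\right) + 15689\right) + \left(\frac{78 + 17 \left(\left(-16 - 4\right) - 14\right)}{8230} - \frac{11627}{-13061}\right) = \left(\left(-1 + 20\right) \left(-104\right) + 15689\right) + \left(\left(78 + 17 \left(-20 - 14\right)\right) \frac{1}{8230} - - \frac{11627}{13061}\right) = \left(19 \left(-104\right) + 15689\right) + \left(\left(78 + 17 \left(-34\right)\right) \frac{1}{8230} + \frac{11627}{13061}\right) = \left(-1976 + 15689\right) + \left(\left(78 - 578\right) \frac{1}{8230} + \frac{11627}{13061}\right) = 13713 + \left(\left(-500\right) \frac{1}{8230} + \frac{11627}{13061}\right) = 13713 + \left(- \frac{50}{823} + \frac{11627}{13061}\right) = 13713 + \frac{8915971}{10749203} = \frac{147412736710}{10749203}$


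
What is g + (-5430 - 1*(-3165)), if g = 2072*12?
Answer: 22599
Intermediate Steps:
g = 24864
g + (-5430 - 1*(-3165)) = 24864 + (-5430 - 1*(-3165)) = 24864 + (-5430 + 3165) = 24864 - 2265 = 22599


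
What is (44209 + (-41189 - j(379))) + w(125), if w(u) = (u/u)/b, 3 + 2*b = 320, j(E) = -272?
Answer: 1043566/317 ≈ 3292.0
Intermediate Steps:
b = 317/2 (b = -3/2 + (½)*320 = -3/2 + 160 = 317/2 ≈ 158.50)
w(u) = 2/317 (w(u) = (u/u)/(317/2) = 1*(2/317) = 2/317)
(44209 + (-41189 - j(379))) + w(125) = (44209 + (-41189 - 1*(-272))) + 2/317 = (44209 + (-41189 + 272)) + 2/317 = (44209 - 40917) + 2/317 = 3292 + 2/317 = 1043566/317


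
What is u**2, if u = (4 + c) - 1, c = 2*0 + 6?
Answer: 81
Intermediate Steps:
c = 6 (c = 0 + 6 = 6)
u = 9 (u = (4 + 6) - 1 = 10 - 1 = 9)
u**2 = 9**2 = 81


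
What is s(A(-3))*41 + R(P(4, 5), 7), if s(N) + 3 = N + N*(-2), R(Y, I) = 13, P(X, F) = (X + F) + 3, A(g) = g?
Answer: 13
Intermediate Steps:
P(X, F) = 3 + F + X (P(X, F) = (F + X) + 3 = 3 + F + X)
s(N) = -3 - N (s(N) = -3 + (N + N*(-2)) = -3 + (N - 2*N) = -3 - N)
s(A(-3))*41 + R(P(4, 5), 7) = (-3 - 1*(-3))*41 + 13 = (-3 + 3)*41 + 13 = 0*41 + 13 = 0 + 13 = 13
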